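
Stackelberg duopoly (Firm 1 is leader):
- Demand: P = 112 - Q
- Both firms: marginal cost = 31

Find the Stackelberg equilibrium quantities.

q₁* (leader) = 40.5, q₂* (follower) = 20.25

Work:
Follower's reaction: q₂ = (a - c - q₁)/2
Leader substitutes: π₁ = q₁·(a - q₁ - (a-c-q₁)/2 - c)
FOC: q₁* = (112 - 31)/2 = 40.50
Then: q₂* = (112 - 31 - 40.5)/2 = 20.25
Leader has first-mover advantage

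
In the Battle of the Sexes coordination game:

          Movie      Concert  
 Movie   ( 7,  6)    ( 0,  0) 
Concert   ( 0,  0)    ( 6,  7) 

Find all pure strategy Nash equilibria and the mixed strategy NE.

Pure NE: (Movie, Movie) and (Concert, Concert); Mixed NE: p = 0.5385, q = 0.4615

Work:
Check pure NE:
(Movie, Movie): (7, 6) - no unilateral deviation beneficial
(Concert, Concert): (6, 7) - no unilateral deviation beneficial
Mixed NE: P1 plays Movie with p = 0.5385, P2 plays Movie with q = 0.4615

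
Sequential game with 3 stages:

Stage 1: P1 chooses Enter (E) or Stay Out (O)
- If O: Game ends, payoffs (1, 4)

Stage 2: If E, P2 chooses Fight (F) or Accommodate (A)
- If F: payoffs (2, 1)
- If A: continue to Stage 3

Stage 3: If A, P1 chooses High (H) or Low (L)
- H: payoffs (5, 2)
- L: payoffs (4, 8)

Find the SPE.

SPE: (E, A, H); Outcome (5, 2)

Work:
Stage 3: P1 chooses H (5 vs 4)
Stage 2: P2: F->1, A->2 (anticipating H). Choose A
Stage 1: P1: O->1, E->5 (anticipating A, H). Choose E
SPE path: E -> A -> H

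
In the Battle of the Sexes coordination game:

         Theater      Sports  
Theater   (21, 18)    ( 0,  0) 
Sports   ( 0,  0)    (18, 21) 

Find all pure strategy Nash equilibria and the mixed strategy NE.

Pure NE: (Theater, Theater) and (Sports, Sports); Mixed NE: p = 0.5385, q = 0.4615

Work:
Check pure NE:
(Theater, Theater): (21, 18) - no unilateral deviation beneficial
(Sports, Sports): (18, 21) - no unilateral deviation beneficial
Mixed NE: P1 plays Theater with p = 0.5385, P2 plays Theater with q = 0.4615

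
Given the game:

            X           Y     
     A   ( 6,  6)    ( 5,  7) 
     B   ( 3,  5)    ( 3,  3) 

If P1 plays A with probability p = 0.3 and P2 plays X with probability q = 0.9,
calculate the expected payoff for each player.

E[P1] = 3.87, E[P2] = 5.19

Work:
E[P1] = p·q·π₁(A,X) + p·(1-q)·π₁(A,Y) + (1-p)·q·π₁(B,X) + (1-p)·(1-q)·π₁(B,Y)
= 0.3·0.9·6 + 0.3·0.1·5 + 0.7·0.9·3 + 0.7·0.1·3
= 3.87

E[P2] = 5.19 (similar calculation)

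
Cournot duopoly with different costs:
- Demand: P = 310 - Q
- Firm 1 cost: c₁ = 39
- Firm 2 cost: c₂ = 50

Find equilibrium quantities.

q₁* = 94.0, q₂* = 83.0

Work:
Reaction: q₁ = (310 - 39 - q₂)/2
Reaction: q₂ = (310 - 50 - q₁)/2
Solve simultaneously:
q₁* = (310 - 2×39 + 50)/3 = 94.0
q₂* = (310 - 2×50 + 39)/3 = 83.0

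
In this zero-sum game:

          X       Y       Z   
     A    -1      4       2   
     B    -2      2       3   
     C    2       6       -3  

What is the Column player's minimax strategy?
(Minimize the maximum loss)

Column should play X, value = 2

Work:
Column player minimizes Row's maximum payoff:
Column X: max payoff to Row = 2
Column Y: max payoff to Row = 6
Column Z: max payoff to Row = 3
Minimum is 2, achieved by column X.
Minimax strategy: X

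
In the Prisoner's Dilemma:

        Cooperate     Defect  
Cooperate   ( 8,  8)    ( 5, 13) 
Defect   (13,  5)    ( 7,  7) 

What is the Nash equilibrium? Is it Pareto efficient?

(Defect, Defect) is NE; not Pareto efficient

Work:
Defect dominates Cooperate for both players:
If P2 cooperates: Defect (13) > Cooperate (8)
If P2 defects: Defect (7) > Cooperate (5)
NE: (Defect, Defect) with payoff (7, 7)
But (Cooperate, Cooperate) = (8, 8) Pareto dominates (7, 7)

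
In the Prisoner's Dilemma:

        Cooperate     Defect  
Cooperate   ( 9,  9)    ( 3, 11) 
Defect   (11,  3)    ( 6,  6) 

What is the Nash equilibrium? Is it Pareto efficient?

(Defect, Defect) is NE; not Pareto efficient

Work:
Defect dominates Cooperate for both players:
If P2 cooperates: Defect (11) > Cooperate (9)
If P2 defects: Defect (6) > Cooperate (3)
NE: (Defect, Defect) with payoff (6, 6)
But (Cooperate, Cooperate) = (9, 9) Pareto dominates (6, 6)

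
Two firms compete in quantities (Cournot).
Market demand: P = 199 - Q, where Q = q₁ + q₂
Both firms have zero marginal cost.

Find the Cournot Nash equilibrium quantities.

q₁* = q₂* = 66.33; P* = 66.33

Work:
Profit: π_i = P·q_i = (a - q_i - q_j)·q_i
FOC: ∂π_i/∂q_i = a - 2q_i - q_j = 0
Reaction function: q_i = (199 - q_j)/2
Symmetry: q* = 199/3 = 66.33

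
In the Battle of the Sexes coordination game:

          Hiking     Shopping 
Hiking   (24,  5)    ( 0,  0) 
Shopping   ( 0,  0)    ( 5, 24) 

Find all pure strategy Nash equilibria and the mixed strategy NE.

Pure NE: (Hiking, Hiking) and (Shopping, Shopping); Mixed NE: p = 0.8276, q = 0.1724

Work:
Check pure NE:
(Hiking, Hiking): (24, 5) - no unilateral deviation beneficial
(Shopping, Shopping): (5, 24) - no unilateral deviation beneficial
Mixed NE: P1 plays Hiking with p = 0.8276, P2 plays Hiking with q = 0.1724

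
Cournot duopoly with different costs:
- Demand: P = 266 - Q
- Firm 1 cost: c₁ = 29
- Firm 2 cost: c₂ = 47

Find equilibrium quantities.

q₁* = 85.0, q₂* = 67.0

Work:
Reaction: q₁ = (266 - 29 - q₂)/2
Reaction: q₂ = (266 - 47 - q₁)/2
Solve simultaneously:
q₁* = (266 - 2×29 + 47)/3 = 85.0
q₂* = (266 - 2×47 + 29)/3 = 67.0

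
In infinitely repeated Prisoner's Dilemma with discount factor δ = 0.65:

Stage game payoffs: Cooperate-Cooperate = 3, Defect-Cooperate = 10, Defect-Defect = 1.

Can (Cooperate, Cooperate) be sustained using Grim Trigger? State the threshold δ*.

δ* = 0.7778; since δ = 0.65 < 0.7778, cooperation cannot be sustained

Work:
For Grim Trigger:
Cooperate forever: 3/(1-δ)
Defect then punished: 10 + 1·δ/(1-δ)
Need: 3/(1-δ) ≥ 10 + 1·δ/(1-δ)
Solving: δ ≥ (T-R)/(T-P) = (10-3)/(10-1) = 0.7778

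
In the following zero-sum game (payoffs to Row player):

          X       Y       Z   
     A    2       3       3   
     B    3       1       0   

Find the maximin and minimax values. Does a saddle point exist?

Maximin = 2, Minimax = 3, Saddle: False

Work:
Row minimums: [2, 0] → maximin = 2
Column maximums: [3, 3, 3] → minimax = 3
No saddle point (maximin ≠ minimax). Mixed strategy needed.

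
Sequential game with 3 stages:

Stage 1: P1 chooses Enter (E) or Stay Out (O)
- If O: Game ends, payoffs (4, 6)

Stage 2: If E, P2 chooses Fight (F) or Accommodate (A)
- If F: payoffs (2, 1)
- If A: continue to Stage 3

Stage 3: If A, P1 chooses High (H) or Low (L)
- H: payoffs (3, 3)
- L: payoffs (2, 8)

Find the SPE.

SPE: (O, A, H); Outcome (4, 6)

Work:
Stage 3: P1 chooses H (3 vs 2)
Stage 2: P2: F->1, A->3 (anticipating H). Choose A
Stage 1: P1: O->4, E->3 (anticipating A, H). Choose O
SPE path: O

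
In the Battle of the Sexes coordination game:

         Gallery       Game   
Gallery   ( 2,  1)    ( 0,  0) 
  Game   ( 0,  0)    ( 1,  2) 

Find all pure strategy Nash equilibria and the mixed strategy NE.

Pure NE: (Gallery, Gallery) and (Game, Game); Mixed NE: p = 0.6667, q = 0.3333

Work:
Check pure NE:
(Gallery, Gallery): (2, 1) - no unilateral deviation beneficial
(Game, Game): (1, 2) - no unilateral deviation beneficial
Mixed NE: P1 plays Gallery with p = 0.6667, P2 plays Gallery with q = 0.3333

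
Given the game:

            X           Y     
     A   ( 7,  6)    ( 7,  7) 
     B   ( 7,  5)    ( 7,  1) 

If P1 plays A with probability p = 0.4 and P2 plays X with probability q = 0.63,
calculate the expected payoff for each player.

E[P1] = 7.0, E[P2] = 4.66

Work:
E[P1] = p·q·π₁(A,X) + p·(1-q)·π₁(A,Y) + (1-p)·q·π₁(B,X) + (1-p)·(1-q)·π₁(B,Y)
= 0.4·0.63·7 + 0.4·0.37·7 + 0.6·0.63·7 + 0.6·0.37·7
= 7.0

E[P2] = 4.66 (similar calculation)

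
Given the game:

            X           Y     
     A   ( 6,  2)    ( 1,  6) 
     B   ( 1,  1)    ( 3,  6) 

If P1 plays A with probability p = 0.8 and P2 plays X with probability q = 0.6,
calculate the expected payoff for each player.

E[P1] = 3.56, E[P2] = 3.48

Work:
E[P1] = p·q·π₁(A,X) + p·(1-q)·π₁(A,Y) + (1-p)·q·π₁(B,X) + (1-p)·(1-q)·π₁(B,Y)
= 0.8·0.6·6 + 0.8·0.4·1 + 0.2·0.6·1 + 0.2·0.4·3
= 3.56

E[P2] = 3.48 (similar calculation)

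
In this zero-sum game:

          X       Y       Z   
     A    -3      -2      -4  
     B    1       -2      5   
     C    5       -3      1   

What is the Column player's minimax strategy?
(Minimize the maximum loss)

Column should play Y, value = -2

Work:
Column player minimizes Row's maximum payoff:
Column X: max payoff to Row = 5
Column Y: max payoff to Row = -2
Column Z: max payoff to Row = 5
Minimum is -2, achieved by column Y.
Minimax strategy: Y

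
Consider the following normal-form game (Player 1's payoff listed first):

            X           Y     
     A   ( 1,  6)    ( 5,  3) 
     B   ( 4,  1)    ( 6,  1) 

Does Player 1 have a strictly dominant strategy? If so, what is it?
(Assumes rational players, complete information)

Yes, Player 1's strictly dominant strategy is B

Work:
A strategy strictly dominates another if it gives a strictly higher payoff against every opponent action. Compare each pair of P1's strategies column-by-column:
  A vs B: [1 vs 4, 5 vs 6] → A does not strictly dominate B (column X: 1 ≤ 4)
  B vs A: [4 vs 1, 6 vs 5] → B strictly dominates A
B strictly dominates every other strategy → strictly dominant.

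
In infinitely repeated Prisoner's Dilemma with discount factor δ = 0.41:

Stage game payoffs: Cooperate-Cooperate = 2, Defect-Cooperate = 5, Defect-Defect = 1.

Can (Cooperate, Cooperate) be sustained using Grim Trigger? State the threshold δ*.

δ* = 0.75; since δ = 0.41 < 0.75, cooperation cannot be sustained

Work:
For Grim Trigger:
Cooperate forever: 2/(1-δ)
Defect then punished: 5 + 1·δ/(1-δ)
Need: 2/(1-δ) ≥ 5 + 1·δ/(1-δ)
Solving: δ ≥ (T-R)/(T-P) = (5-2)/(5-1) = 0.75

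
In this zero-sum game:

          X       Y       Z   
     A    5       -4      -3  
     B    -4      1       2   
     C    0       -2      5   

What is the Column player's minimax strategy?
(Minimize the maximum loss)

Column should play Y, value = 1

Work:
Column player minimizes Row's maximum payoff:
Column X: max payoff to Row = 5
Column Y: max payoff to Row = 1
Column Z: max payoff to Row = 5
Minimum is 1, achieved by column Y.
Minimax strategy: Y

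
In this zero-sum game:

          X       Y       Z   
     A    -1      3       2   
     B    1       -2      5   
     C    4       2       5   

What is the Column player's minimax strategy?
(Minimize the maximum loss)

Column should play Y, value = 3

Work:
Column player minimizes Row's maximum payoff:
Column X: max payoff to Row = 4
Column Y: max payoff to Row = 3
Column Z: max payoff to Row = 5
Minimum is 3, achieved by column Y.
Minimax strategy: Y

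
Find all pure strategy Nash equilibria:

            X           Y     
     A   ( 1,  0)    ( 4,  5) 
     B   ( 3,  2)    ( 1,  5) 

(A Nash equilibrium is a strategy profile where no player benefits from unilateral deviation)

Nash equilibrium: (A, Y)

Work:
Best responses:
  P1 vs X: payoffs [1, 3] → best response B (payoff 3)
  P1 vs Y: payoffs [4, 1] → best response A (payoff 4)
  P2 vs A: payoffs [0, 5] → best response Y (payoff 5)
  P2 vs B: payoffs [2, 5] → best response Y (payoff 5)
Mutual best responses: (A,Y) → Nash equilibria.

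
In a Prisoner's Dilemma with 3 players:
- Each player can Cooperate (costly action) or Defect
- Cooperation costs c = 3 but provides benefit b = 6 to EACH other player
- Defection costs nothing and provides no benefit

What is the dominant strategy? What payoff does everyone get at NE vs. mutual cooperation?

Dominant: Defect; NE payoff = 0; Coop payoff = 9

Work:
Defect dominates (saves cost c = 3, benefit to others is external)
NE: All defect → everyone gets 0
If all cooperate: each receives (2)×6 - 3 = 9
Social dilemma: 9 > 0 but NE gives 0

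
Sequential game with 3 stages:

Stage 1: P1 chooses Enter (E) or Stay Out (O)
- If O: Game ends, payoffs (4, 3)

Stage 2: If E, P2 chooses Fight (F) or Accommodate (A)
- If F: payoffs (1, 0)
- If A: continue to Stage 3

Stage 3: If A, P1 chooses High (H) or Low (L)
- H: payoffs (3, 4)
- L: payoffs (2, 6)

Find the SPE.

SPE: (O, A, H); Outcome (4, 3)

Work:
Stage 3: P1 chooses H (3 vs 2)
Stage 2: P2: F->0, A->4 (anticipating H). Choose A
Stage 1: P1: O->4, E->3 (anticipating A, H). Choose O
SPE path: O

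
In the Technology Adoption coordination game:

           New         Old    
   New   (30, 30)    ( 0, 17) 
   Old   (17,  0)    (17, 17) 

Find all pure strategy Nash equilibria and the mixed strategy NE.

Pure NE: (New, New) and (Old, Old); Mixed NE: p = 0.5667, q = 0.5667

Work:
Check pure NE:
(New, New): (30, 30) - no unilateral deviation beneficial
(Old, Old): (17, 17) - no unilateral deviation beneficial
Mixed NE: P1 plays New with p = 0.5667, P2 plays New with q = 0.5667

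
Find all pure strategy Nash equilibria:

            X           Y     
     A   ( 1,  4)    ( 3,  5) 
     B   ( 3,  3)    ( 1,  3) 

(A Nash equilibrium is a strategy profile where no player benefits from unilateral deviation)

Nash equilibrium: (A, Y), (B, X)

Work:
Best responses:
  P1 vs X: payoffs [1, 3] → best response B (payoff 3)
  P1 vs Y: payoffs [3, 1] → best response A (payoff 3)
  P2 vs A: payoffs [4, 5] → best response Y (payoff 5)
  P2 vs B: payoffs [3, 3] → best response X/Y (payoff 3)
Mutual best responses: (A,Y), (B,X) → Nash equilibria.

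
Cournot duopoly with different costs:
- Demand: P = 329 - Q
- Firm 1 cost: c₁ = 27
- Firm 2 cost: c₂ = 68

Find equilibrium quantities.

q₁* = 114.33, q₂* = 73.33

Work:
Reaction: q₁ = (329 - 27 - q₂)/2
Reaction: q₂ = (329 - 68 - q₁)/2
Solve simultaneously:
q₁* = (329 - 2×27 + 68)/3 = 114.33
q₂* = (329 - 2×68 + 27)/3 = 73.33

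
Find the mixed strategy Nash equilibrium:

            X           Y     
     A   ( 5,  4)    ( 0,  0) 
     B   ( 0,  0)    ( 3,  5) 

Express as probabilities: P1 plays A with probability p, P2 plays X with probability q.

p = 0.5556, q = 0.375

Work:
Find probabilities that make opponent indifferent:
P2 chooses q to make P1 indifferent between A and B
P1 chooses p to make P2 indifferent between X and Y
Mixed NE: P1 plays (A: 0.5556, B: 0.4444), P2 plays (X: 0.375, Y: 0.625)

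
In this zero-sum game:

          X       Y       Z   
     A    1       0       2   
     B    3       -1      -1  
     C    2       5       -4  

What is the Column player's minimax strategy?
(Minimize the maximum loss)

Column should play Z, value = 2

Work:
Column player minimizes Row's maximum payoff:
Column X: max payoff to Row = 3
Column Y: max payoff to Row = 5
Column Z: max payoff to Row = 2
Minimum is 2, achieved by column Z.
Minimax strategy: Z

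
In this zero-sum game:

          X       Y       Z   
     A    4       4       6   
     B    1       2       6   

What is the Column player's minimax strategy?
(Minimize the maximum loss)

Column should play X or Y (all achieve the minimum), value = 4

Work:
Column player minimizes Row's maximum payoff:
Column X: max payoff to Row = 4
Column Y: max payoff to Row = 4
Column Z: max payoff to Row = 6
Minimum is 4, achieved by columns X, Y (tied).
Each of X or Y is a minimax strategy.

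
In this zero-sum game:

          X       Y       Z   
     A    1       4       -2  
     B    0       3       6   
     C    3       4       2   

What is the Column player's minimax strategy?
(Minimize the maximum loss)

Column should play X, value = 3

Work:
Column player minimizes Row's maximum payoff:
Column X: max payoff to Row = 3
Column Y: max payoff to Row = 4
Column Z: max payoff to Row = 6
Minimum is 3, achieved by column X.
Minimax strategy: X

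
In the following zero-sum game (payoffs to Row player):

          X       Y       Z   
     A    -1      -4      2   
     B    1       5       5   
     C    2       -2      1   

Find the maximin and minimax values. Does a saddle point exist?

Maximin = 1, Minimax = 2, Saddle: False

Work:
Row minimums: [-4, 1, -2] → maximin = 1
Column maximums: [2, 5, 5] → minimax = 2
No saddle point (maximin ≠ minimax). Mixed strategy needed.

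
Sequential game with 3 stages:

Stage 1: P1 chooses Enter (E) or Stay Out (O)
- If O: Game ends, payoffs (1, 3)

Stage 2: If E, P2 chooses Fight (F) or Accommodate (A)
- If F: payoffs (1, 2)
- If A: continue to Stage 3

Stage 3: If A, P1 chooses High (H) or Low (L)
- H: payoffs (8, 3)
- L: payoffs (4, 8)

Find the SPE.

SPE: (E, A, H); Outcome (8, 3)

Work:
Stage 3: P1 chooses H (8 vs 4)
Stage 2: P2: F->2, A->3 (anticipating H). Choose A
Stage 1: P1: O->1, E->8 (anticipating A, H). Choose E
SPE path: E -> A -> H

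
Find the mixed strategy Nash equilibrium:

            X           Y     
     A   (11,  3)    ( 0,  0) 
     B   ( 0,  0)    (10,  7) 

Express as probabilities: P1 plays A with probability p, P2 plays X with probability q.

p = 0.7, q = 0.4762

Work:
Find probabilities that make opponent indifferent:
P2 chooses q to make P1 indifferent between A and B
P1 chooses p to make P2 indifferent between X and Y
Mixed NE: P1 plays (A: 0.7, B: 0.3), P2 plays (X: 0.4762, Y: 0.5238)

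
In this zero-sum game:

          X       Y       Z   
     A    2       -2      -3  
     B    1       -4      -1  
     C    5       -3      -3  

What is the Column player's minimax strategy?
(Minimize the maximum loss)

Column should play Y, value = -2

Work:
Column player minimizes Row's maximum payoff:
Column X: max payoff to Row = 5
Column Y: max payoff to Row = -2
Column Z: max payoff to Row = -1
Minimum is -2, achieved by column Y.
Minimax strategy: Y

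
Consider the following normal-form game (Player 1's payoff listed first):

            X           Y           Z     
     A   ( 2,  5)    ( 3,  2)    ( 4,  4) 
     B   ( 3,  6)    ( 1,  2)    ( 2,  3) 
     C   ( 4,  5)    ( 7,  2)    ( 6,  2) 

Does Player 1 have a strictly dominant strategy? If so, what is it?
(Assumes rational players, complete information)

Yes, Player 1's strictly dominant strategy is C

Work:
A strategy strictly dominates another if it gives a strictly higher payoff against every opponent action. Compare each pair of P1's strategies column-by-column:
  A vs B: [2 vs 3, 3 vs 1, 4 vs 2] → A does not strictly dominate B (column X: 2 ≤ 3)
  A vs C: [2 vs 4, 3 vs 7, 4 vs 6] → A does not strictly dominate C (column X: 2 ≤ 4)
  B vs A: [3 vs 2, 1 vs 3, 2 vs 4] → B does not strictly dominate A (column Y: 1 ≤ 3)
  B vs C: [3 vs 4, 1 vs 7, 2 vs 6] → B does not strictly dominate C (column X: 3 ≤ 4)
  C vs A: [4 vs 2, 7 vs 3, 6 vs 4] → C strictly dominates A
  C vs B: [4 vs 3, 7 vs 1, 6 vs 2] → C strictly dominates B
C strictly dominates every other strategy → strictly dominant.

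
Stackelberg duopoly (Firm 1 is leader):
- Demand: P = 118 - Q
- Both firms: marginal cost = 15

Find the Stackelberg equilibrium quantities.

q₁* (leader) = 51.5, q₂* (follower) = 25.75

Work:
Follower's reaction: q₂ = (a - c - q₁)/2
Leader substitutes: π₁ = q₁·(a - q₁ - (a-c-q₁)/2 - c)
FOC: q₁* = (118 - 15)/2 = 51.50
Then: q₂* = (118 - 15 - 51.5)/2 = 25.75
Leader has first-mover advantage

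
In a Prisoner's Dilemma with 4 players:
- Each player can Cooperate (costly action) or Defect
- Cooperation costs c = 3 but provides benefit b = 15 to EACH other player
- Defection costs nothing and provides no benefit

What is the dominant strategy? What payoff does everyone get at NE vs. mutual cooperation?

Dominant: Defect; NE payoff = 0; Coop payoff = 42

Work:
Defect dominates (saves cost c = 3, benefit to others is external)
NE: All defect → everyone gets 0
If all cooperate: each receives (3)×15 - 3 = 42
Social dilemma: 42 > 0 but NE gives 0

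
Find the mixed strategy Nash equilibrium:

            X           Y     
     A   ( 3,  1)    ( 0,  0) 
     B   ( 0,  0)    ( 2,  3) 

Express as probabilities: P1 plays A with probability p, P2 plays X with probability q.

p = 0.75, q = 0.4

Work:
Find probabilities that make opponent indifferent:
P2 chooses q to make P1 indifferent between A and B
P1 chooses p to make P2 indifferent between X and Y
Mixed NE: P1 plays (A: 0.75, B: 0.25), P2 plays (X: 0.4, Y: 0.6)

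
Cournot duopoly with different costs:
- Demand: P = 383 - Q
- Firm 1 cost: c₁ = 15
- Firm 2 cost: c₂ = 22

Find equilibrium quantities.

q₁* = 125.0, q₂* = 118.0

Work:
Reaction: q₁ = (383 - 15 - q₂)/2
Reaction: q₂ = (383 - 22 - q₁)/2
Solve simultaneously:
q₁* = (383 - 2×15 + 22)/3 = 125.0
q₂* = (383 - 2×22 + 15)/3 = 118.0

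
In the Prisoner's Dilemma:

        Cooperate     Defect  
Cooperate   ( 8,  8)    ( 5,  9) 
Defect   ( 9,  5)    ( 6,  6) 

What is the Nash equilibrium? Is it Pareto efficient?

(Defect, Defect) is NE; not Pareto efficient

Work:
Defect dominates Cooperate for both players:
If P2 cooperates: Defect (9) > Cooperate (8)
If P2 defects: Defect (6) > Cooperate (5)
NE: (Defect, Defect) with payoff (6, 6)
But (Cooperate, Cooperate) = (8, 8) Pareto dominates (6, 6)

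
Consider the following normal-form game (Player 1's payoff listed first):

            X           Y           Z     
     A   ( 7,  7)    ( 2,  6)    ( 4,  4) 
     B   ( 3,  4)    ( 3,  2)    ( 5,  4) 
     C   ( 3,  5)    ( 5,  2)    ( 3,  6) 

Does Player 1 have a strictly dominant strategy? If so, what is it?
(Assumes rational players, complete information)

No strictly dominant strategy exists for Player 1

Work:
A strategy strictly dominates another if it gives a strictly higher payoff against every opponent action. Compare each pair of P1's strategies column-by-column:
  A vs B: [7 vs 3, 2 vs 3, 4 vs 5] → A does not strictly dominate B (column Y: 2 ≤ 3)
  A vs C: [7 vs 3, 2 vs 5, 4 vs 3] → A does not strictly dominate C (column Y: 2 ≤ 5)
  B vs A: [3 vs 7, 3 vs 2, 5 vs 4] → B does not strictly dominate A (column X: 3 ≤ 7)
  B vs C: [3 vs 3, 3 vs 5, 5 vs 3] → B does not strictly dominate C (column X: 3 ≤ 3)
  C vs A: [3 vs 7, 5 vs 2, 3 vs 4] → C does not strictly dominate A (column X: 3 ≤ 7)
  C vs B: [3 vs 3, 5 vs 3, 3 vs 5] → C does not strictly dominate B (column X: 3 ≤ 3)
No single strategy strictly dominates all others → no strictly dominant strategy.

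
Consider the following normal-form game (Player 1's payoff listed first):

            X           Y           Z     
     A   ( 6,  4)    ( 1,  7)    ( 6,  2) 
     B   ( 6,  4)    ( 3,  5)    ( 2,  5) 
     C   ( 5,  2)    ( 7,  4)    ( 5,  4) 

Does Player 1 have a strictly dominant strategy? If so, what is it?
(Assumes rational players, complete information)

No strictly dominant strategy exists for Player 1

Work:
A strategy strictly dominates another if it gives a strictly higher payoff against every opponent action. Compare each pair of P1's strategies column-by-column:
  A vs B: [6 vs 6, 1 vs 3, 6 vs 2] → A does not strictly dominate B (column X: 6 ≤ 6)
  A vs C: [6 vs 5, 1 vs 7, 6 vs 5] → A does not strictly dominate C (column Y: 1 ≤ 7)
  B vs A: [6 vs 6, 3 vs 1, 2 vs 6] → B does not strictly dominate A (column X: 6 ≤ 6)
  B vs C: [6 vs 5, 3 vs 7, 2 vs 5] → B does not strictly dominate C (column Y: 3 ≤ 7)
  C vs A: [5 vs 6, 7 vs 1, 5 vs 6] → C does not strictly dominate A (column X: 5 ≤ 6)
  C vs B: [5 vs 6, 7 vs 3, 5 vs 2] → C does not strictly dominate B (column X: 5 ≤ 6)
No single strategy strictly dominates all others → no strictly dominant strategy.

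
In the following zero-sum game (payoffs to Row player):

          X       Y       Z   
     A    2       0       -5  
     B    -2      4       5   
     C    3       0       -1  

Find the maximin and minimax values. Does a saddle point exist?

Maximin = -1, Minimax = 3, Saddle: False

Work:
Row minimums: [-5, -2, -1] → maximin = -1
Column maximums: [3, 4, 5] → minimax = 3
No saddle point (maximin ≠ minimax). Mixed strategy needed.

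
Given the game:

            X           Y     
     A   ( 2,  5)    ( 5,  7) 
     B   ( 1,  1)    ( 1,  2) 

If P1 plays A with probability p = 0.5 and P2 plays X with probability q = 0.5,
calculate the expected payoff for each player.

E[P1] = 2.25, E[P2] = 3.75

Work:
E[P1] = p·q·π₁(A,X) + p·(1-q)·π₁(A,Y) + (1-p)·q·π₁(B,X) + (1-p)·(1-q)·π₁(B,Y)
= 0.5·0.5·2 + 0.5·0.5·5 + 0.5·0.5·1 + 0.5·0.5·1
= 2.25

E[P2] = 3.75 (similar calculation)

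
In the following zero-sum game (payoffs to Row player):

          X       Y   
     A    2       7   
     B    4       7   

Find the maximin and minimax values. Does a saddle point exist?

Maximin = 4, Minimax = 4, Saddle: True

Work:
Row minimums: [2, 4] → maximin = 4
Column maximums: [4, 7] → minimax = 4
Saddle point exists! Game value = 4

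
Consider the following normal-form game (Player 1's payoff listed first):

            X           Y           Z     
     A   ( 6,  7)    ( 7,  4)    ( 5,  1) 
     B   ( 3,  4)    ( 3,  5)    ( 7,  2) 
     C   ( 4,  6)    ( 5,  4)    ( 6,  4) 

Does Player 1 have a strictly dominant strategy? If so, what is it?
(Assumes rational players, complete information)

No strictly dominant strategy exists for Player 1

Work:
A strategy strictly dominates another if it gives a strictly higher payoff against every opponent action. Compare each pair of P1's strategies column-by-column:
  A vs B: [6 vs 3, 7 vs 3, 5 vs 7] → A does not strictly dominate B (column Z: 5 ≤ 7)
  A vs C: [6 vs 4, 7 vs 5, 5 vs 6] → A does not strictly dominate C (column Z: 5 ≤ 6)
  B vs A: [3 vs 6, 3 vs 7, 7 vs 5] → B does not strictly dominate A (column X: 3 ≤ 6)
  B vs C: [3 vs 4, 3 vs 5, 7 vs 6] → B does not strictly dominate C (column X: 3 ≤ 4)
  C vs A: [4 vs 6, 5 vs 7, 6 vs 5] → C does not strictly dominate A (column X: 4 ≤ 6)
  C vs B: [4 vs 3, 5 vs 3, 6 vs 7] → C does not strictly dominate B (column Z: 6 ≤ 7)
No single strategy strictly dominates all others → no strictly dominant strategy.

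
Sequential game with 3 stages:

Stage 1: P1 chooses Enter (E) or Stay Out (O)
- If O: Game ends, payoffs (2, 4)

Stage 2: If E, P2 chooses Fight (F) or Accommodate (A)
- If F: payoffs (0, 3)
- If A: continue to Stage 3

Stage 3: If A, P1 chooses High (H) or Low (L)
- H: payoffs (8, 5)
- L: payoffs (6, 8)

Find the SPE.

SPE: (E, A, H); Outcome (8, 5)

Work:
Stage 3: P1 chooses H (8 vs 6)
Stage 2: P2: F->3, A->5 (anticipating H). Choose A
Stage 1: P1: O->2, E->8 (anticipating A, H). Choose E
SPE path: E -> A -> H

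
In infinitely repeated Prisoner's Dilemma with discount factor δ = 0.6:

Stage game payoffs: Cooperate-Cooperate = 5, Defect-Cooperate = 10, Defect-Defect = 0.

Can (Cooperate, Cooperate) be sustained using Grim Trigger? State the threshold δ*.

δ* = 0.5; since δ = 0.6 ≥ 0.5, cooperation can be sustained

Work:
For Grim Trigger:
Cooperate forever: 5/(1-δ)
Defect then punished: 10 + 0·δ/(1-δ)
Need: 5/(1-δ) ≥ 10 + 0·δ/(1-δ)
Solving: δ ≥ (T-R)/(T-P) = (10-5)/(10-0) = 0.5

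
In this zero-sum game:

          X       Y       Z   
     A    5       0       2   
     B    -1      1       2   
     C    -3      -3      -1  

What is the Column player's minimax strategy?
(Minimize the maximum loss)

Column should play Y, value = 1

Work:
Column player minimizes Row's maximum payoff:
Column X: max payoff to Row = 5
Column Y: max payoff to Row = 1
Column Z: max payoff to Row = 2
Minimum is 1, achieved by column Y.
Minimax strategy: Y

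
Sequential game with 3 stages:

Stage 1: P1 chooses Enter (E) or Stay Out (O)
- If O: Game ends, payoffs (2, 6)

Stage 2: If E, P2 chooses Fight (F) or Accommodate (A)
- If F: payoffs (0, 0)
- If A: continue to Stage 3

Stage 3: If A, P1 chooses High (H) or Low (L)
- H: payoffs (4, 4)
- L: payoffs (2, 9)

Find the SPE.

SPE: (E, A, H); Outcome (4, 4)

Work:
Stage 3: P1 chooses H (4 vs 2)
Stage 2: P2: F->0, A->4 (anticipating H). Choose A
Stage 1: P1: O->2, E->4 (anticipating A, H). Choose E
SPE path: E -> A -> H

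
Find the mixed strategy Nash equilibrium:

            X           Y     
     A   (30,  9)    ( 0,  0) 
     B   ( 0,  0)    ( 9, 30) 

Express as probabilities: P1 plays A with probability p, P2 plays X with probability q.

p = 0.7692, q = 0.2308

Work:
Find probabilities that make opponent indifferent:
P2 chooses q to make P1 indifferent between A and B
P1 chooses p to make P2 indifferent between X and Y
Mixed NE: P1 plays (A: 0.7692, B: 0.2308), P2 plays (X: 0.2308, Y: 0.7692)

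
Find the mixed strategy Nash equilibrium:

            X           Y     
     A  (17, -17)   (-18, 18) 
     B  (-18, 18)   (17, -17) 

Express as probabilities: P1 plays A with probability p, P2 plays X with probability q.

p = 0.5, q = 0.5

Work:
Find probabilities that make opponent indifferent:
P2 chooses q to make P1 indifferent between A and B
P1 chooses p to make P2 indifferent between X and Y
Mixed NE: P1 plays (A: 0.5, B: 0.5), P2 plays (X: 0.5, Y: 0.5)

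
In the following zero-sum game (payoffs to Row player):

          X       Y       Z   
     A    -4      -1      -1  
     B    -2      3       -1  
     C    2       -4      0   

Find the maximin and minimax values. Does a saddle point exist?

Maximin = -2, Minimax = 0, Saddle: False

Work:
Row minimums: [-4, -2, -4] → maximin = -2
Column maximums: [2, 3, 0] → minimax = 0
No saddle point (maximin ≠ minimax). Mixed strategy needed.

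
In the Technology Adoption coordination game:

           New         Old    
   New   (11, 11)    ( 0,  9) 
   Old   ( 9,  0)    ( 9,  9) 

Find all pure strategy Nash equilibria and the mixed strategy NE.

Pure NE: (New, New) and (Old, Old); Mixed NE: p = 0.8182, q = 0.8182

Work:
Check pure NE:
(New, New): (11, 11) - no unilateral deviation beneficial
(Old, Old): (9, 9) - no unilateral deviation beneficial
Mixed NE: P1 plays New with p = 0.8182, P2 plays New with q = 0.8182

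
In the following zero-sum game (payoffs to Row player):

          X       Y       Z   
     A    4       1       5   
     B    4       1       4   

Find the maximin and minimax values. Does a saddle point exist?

Maximin = 1, Minimax = 1, Saddle: True

Work:
Row minimums: [1, 1] → maximin = 1
Column maximums: [4, 1, 5] → minimax = 1
Saddle point exists! Game value = 1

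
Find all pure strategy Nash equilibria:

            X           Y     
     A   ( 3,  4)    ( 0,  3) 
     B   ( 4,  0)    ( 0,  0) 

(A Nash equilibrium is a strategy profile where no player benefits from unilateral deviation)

Nash equilibrium: (B, X), (B, Y)

Work:
Best responses:
  P1 vs X: payoffs [3, 4] → best response B (payoff 4)
  P1 vs Y: payoffs [0, 0] → best response A/B (payoff 0)
  P2 vs A: payoffs [4, 3] → best response X (payoff 4)
  P2 vs B: payoffs [0, 0] → best response X/Y (payoff 0)
Mutual best responses: (B,X), (B,Y) → Nash equilibria.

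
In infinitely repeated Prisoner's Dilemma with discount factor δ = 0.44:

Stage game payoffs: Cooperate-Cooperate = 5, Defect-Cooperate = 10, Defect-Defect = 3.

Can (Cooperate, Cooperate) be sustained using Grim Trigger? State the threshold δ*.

δ* = 0.7143; since δ = 0.44 < 0.7143, cooperation cannot be sustained

Work:
For Grim Trigger:
Cooperate forever: 5/(1-δ)
Defect then punished: 10 + 3·δ/(1-δ)
Need: 5/(1-δ) ≥ 10 + 3·δ/(1-δ)
Solving: δ ≥ (T-R)/(T-P) = (10-5)/(10-3) = 0.7143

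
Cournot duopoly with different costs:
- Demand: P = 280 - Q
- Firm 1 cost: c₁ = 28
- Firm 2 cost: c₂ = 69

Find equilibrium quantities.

q₁* = 97.67, q₂* = 56.67

Work:
Reaction: q₁ = (280 - 28 - q₂)/2
Reaction: q₂ = (280 - 69 - q₁)/2
Solve simultaneously:
q₁* = (280 - 2×28 + 69)/3 = 97.67
q₂* = (280 - 2×69 + 28)/3 = 56.67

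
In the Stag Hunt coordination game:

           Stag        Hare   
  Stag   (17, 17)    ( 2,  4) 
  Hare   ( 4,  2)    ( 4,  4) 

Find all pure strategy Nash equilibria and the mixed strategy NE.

Pure NE: (Stag, Stag) and (Hare, Hare); Mixed NE: p = 0.1333, q = 0.1333

Work:
Check pure NE:
(Stag, Stag): (17, 17) - no unilateral deviation beneficial
(Hare, Hare): (4, 4) - no unilateral deviation beneficial
Mixed NE: P1 plays Stag with p = 0.1333, P2 plays Stag with q = 0.1333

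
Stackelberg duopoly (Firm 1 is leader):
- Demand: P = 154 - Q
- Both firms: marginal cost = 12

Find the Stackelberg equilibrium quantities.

q₁* (leader) = 71.0, q₂* (follower) = 35.5

Work:
Follower's reaction: q₂ = (a - c - q₁)/2
Leader substitutes: π₁ = q₁·(a - q₁ - (a-c-q₁)/2 - c)
FOC: q₁* = (154 - 12)/2 = 71.00
Then: q₂* = (154 - 12 - 71.0)/2 = 35.50
Leader has first-mover advantage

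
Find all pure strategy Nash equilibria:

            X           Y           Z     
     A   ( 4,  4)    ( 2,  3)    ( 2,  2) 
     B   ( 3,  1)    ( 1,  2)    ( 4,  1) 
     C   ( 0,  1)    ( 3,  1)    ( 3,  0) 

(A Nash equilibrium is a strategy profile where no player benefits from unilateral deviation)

Nash equilibrium: (A, X), (C, Y)

Work:
Best responses:
  P1 vs X: payoffs [4, 3, 0] → best response A (payoff 4)
  P1 vs Y: payoffs [2, 1, 3] → best response C (payoff 3)
  P1 vs Z: payoffs [2, 4, 3] → best response B (payoff 4)
  P2 vs A: payoffs [4, 3, 2] → best response X (payoff 4)
  P2 vs B: payoffs [1, 2, 1] → best response Y (payoff 2)
  P2 vs C: payoffs [1, 1, 0] → best response X/Y (payoff 1)
Mutual best responses: (A,X), (C,Y) → Nash equilibria.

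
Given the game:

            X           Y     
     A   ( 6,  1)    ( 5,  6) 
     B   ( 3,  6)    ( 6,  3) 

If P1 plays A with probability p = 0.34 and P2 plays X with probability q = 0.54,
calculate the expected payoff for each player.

E[P1] = 4.7744, E[P2] = 4.1712

Work:
E[P1] = p·q·π₁(A,X) + p·(1-q)·π₁(A,Y) + (1-p)·q·π₁(B,X) + (1-p)·(1-q)·π₁(B,Y)
= 0.34·0.54·6 + 0.34·0.46·5 + 0.66·0.54·3 + 0.66·0.46·6
= 4.7744

E[P2] = 4.1712 (similar calculation)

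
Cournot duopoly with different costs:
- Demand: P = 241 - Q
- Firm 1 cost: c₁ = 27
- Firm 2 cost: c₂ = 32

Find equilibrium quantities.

q₁* = 73.0, q₂* = 68.0

Work:
Reaction: q₁ = (241 - 27 - q₂)/2
Reaction: q₂ = (241 - 32 - q₁)/2
Solve simultaneously:
q₁* = (241 - 2×27 + 32)/3 = 73.0
q₂* = (241 - 2×32 + 27)/3 = 68.0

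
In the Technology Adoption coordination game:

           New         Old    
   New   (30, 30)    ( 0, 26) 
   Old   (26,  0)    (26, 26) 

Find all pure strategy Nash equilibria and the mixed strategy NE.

Pure NE: (New, New) and (Old, Old); Mixed NE: p = 0.8667, q = 0.8667

Work:
Check pure NE:
(New, New): (30, 30) - no unilateral deviation beneficial
(Old, Old): (26, 26) - no unilateral deviation beneficial
Mixed NE: P1 plays New with p = 0.8667, P2 plays New with q = 0.8667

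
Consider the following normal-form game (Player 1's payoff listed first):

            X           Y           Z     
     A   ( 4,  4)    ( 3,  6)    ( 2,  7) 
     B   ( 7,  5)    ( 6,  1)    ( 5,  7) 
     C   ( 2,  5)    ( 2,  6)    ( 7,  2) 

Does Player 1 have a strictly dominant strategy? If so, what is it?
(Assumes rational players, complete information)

No strictly dominant strategy exists for Player 1

Work:
A strategy strictly dominates another if it gives a strictly higher payoff against every opponent action. Compare each pair of P1's strategies column-by-column:
  A vs B: [4 vs 7, 3 vs 6, 2 vs 5] → A does not strictly dominate B (column X: 4 ≤ 7)
  A vs C: [4 vs 2, 3 vs 2, 2 vs 7] → A does not strictly dominate C (column Z: 2 ≤ 7)
  B vs A: [7 vs 4, 6 vs 3, 5 vs 2] → B strictly dominates A
  B vs C: [7 vs 2, 6 vs 2, 5 vs 7] → B does not strictly dominate C (column Z: 5 ≤ 7)
  C vs A: [2 vs 4, 2 vs 3, 7 vs 2] → C does not strictly dominate A (column X: 2 ≤ 4)
  C vs B: [2 vs 7, 2 vs 6, 7 vs 5] → C does not strictly dominate B (column X: 2 ≤ 7)
No single strategy strictly dominates all others → no strictly dominant strategy.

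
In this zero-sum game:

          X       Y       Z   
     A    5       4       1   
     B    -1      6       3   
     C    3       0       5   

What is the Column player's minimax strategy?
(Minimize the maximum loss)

Column should play X or Z (all achieve the minimum), value = 5

Work:
Column player minimizes Row's maximum payoff:
Column X: max payoff to Row = 5
Column Y: max payoff to Row = 6
Column Z: max payoff to Row = 5
Minimum is 5, achieved by columns X, Z (tied).
Each of X or Z is a minimax strategy.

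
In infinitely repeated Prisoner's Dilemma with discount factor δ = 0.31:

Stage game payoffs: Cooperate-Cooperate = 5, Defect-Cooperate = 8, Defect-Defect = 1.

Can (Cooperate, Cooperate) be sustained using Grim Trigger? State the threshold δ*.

δ* = 0.4286; since δ = 0.31 < 0.4286, cooperation cannot be sustained

Work:
For Grim Trigger:
Cooperate forever: 5/(1-δ)
Defect then punished: 8 + 1·δ/(1-δ)
Need: 5/(1-δ) ≥ 8 + 1·δ/(1-δ)
Solving: δ ≥ (T-R)/(T-P) = (8-5)/(8-1) = 0.4286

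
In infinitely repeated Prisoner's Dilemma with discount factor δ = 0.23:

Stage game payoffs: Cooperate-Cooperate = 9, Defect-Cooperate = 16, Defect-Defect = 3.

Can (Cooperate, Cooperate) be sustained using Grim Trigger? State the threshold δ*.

δ* = 0.5385; since δ = 0.23 < 0.5385, cooperation cannot be sustained

Work:
For Grim Trigger:
Cooperate forever: 9/(1-δ)
Defect then punished: 16 + 3·δ/(1-δ)
Need: 9/(1-δ) ≥ 16 + 3·δ/(1-δ)
Solving: δ ≥ (T-R)/(T-P) = (16-9)/(16-3) = 0.5385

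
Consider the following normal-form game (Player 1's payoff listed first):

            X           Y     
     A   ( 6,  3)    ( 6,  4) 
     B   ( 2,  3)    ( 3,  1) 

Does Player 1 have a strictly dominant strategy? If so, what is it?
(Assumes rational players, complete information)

Yes, Player 1's strictly dominant strategy is A

Work:
A strategy strictly dominates another if it gives a strictly higher payoff against every opponent action. Compare each pair of P1's strategies column-by-column:
  A vs B: [6 vs 2, 6 vs 3] → A strictly dominates B
  B vs A: [2 vs 6, 3 vs 6] → B does not strictly dominate A (column X: 2 ≤ 6)
A strictly dominates every other strategy → strictly dominant.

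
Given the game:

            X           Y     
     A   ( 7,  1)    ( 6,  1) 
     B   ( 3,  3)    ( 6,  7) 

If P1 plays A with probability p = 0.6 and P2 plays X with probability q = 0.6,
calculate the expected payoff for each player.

E[P1] = 5.64, E[P2] = 2.44

Work:
E[P1] = p·q·π₁(A,X) + p·(1-q)·π₁(A,Y) + (1-p)·q·π₁(B,X) + (1-p)·(1-q)·π₁(B,Y)
= 0.6·0.6·7 + 0.6·0.4·6 + 0.4·0.6·3 + 0.4·0.4·6
= 5.64

E[P2] = 2.44 (similar calculation)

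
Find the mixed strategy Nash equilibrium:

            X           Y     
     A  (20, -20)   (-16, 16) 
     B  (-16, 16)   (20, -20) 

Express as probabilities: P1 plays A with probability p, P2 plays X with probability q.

p = 0.5, q = 0.5

Work:
Find probabilities that make opponent indifferent:
P2 chooses q to make P1 indifferent between A and B
P1 chooses p to make P2 indifferent between X and Y
Mixed NE: P1 plays (A: 0.5, B: 0.5), P2 plays (X: 0.5, Y: 0.5)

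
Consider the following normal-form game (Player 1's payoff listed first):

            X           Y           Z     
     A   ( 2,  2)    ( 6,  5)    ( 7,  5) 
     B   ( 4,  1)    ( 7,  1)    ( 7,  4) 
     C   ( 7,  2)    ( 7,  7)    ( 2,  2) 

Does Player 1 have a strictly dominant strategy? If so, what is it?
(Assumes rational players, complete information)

No strictly dominant strategy exists for Player 1

Work:
A strategy strictly dominates another if it gives a strictly higher payoff against every opponent action. Compare each pair of P1's strategies column-by-column:
  A vs B: [2 vs 4, 6 vs 7, 7 vs 7] → A does not strictly dominate B (column X: 2 ≤ 4)
  A vs C: [2 vs 7, 6 vs 7, 7 vs 2] → A does not strictly dominate C (column X: 2 ≤ 7)
  B vs A: [4 vs 2, 7 vs 6, 7 vs 7] → B does not strictly dominate A (column Z: 7 ≤ 7)
  B vs C: [4 vs 7, 7 vs 7, 7 vs 2] → B does not strictly dominate C (column X: 4 ≤ 7)
  C vs A: [7 vs 2, 7 vs 6, 2 vs 7] → C does not strictly dominate A (column Z: 2 ≤ 7)
  C vs B: [7 vs 4, 7 vs 7, 2 vs 7] → C does not strictly dominate B (column Y: 7 ≤ 7)
No single strategy strictly dominates all others → no strictly dominant strategy.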